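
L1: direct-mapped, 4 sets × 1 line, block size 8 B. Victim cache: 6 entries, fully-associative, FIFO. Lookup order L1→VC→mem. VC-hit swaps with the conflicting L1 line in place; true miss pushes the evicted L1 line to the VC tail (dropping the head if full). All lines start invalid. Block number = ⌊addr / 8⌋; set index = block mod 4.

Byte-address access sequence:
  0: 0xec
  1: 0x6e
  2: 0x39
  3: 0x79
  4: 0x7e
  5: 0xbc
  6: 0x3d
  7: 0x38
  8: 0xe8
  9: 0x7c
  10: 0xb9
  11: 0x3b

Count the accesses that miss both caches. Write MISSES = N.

#0 0xec→b29/s1 MISS; vc=[]
#1 0x6e→b13/s1 MISS; vc=[29]
#2 0x39→b7/s3 MISS; vc=[29]
#3 0x79→b15/s3 MISS; vc=[29,7]
#4 0x7e→b15/s3 L1-HIT; vc=[29,7]
#5 0xbc→b23/s3 MISS; vc=[29,7,15]
#6 0x3d→b7/s3 VC-HIT; vc=[29,23,15]
#7 0x38→b7/s3 L1-HIT; vc=[29,23,15]
#8 0xe8→b29/s1 VC-HIT; vc=[13,23,15]
#9 0x7c→b15/s3 VC-HIT; vc=[13,23,7]
#10 0xb9→b23/s3 VC-HIT; vc=[13,15,7]
#11 0x3b→b7/s3 VC-HIT; vc=[13,15,23]

MISSES = 5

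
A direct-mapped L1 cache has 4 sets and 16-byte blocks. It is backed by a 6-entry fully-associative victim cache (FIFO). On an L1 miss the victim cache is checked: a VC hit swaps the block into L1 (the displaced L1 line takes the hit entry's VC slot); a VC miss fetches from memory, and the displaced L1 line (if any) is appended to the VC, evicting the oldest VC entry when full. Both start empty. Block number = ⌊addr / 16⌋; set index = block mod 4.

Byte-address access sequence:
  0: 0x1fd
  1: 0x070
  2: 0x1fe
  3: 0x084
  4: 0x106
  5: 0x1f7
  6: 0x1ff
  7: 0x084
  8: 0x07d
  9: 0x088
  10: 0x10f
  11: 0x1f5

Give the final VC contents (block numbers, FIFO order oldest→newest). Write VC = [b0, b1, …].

VC = [7, 8]

  [0] addr=0x1fd blk=31 s=3: MISS | VC []
  [1] addr=0x70 blk=7 s=3: MISS | VC [31]
  [2] addr=0x1fe blk=31 s=3: VC-HIT | VC [7]
  [3] addr=0x84 blk=8 s=0: MISS | VC [7]
  [4] addr=0x106 blk=16 s=0: MISS | VC [7, 8]
  [5] addr=0x1f7 blk=31 s=3: L1-HIT | VC [7, 8]
  [6] addr=0x1ff blk=31 s=3: L1-HIT | VC [7, 8]
  [7] addr=0x84 blk=8 s=0: VC-HIT | VC [7, 16]
  [8] addr=0x7d blk=7 s=3: VC-HIT | VC [31, 16]
  [9] addr=0x88 blk=8 s=0: L1-HIT | VC [31, 16]
  [10] addr=0x10f blk=16 s=0: VC-HIT | VC [31, 8]
  [11] addr=0x1f5 blk=31 s=3: VC-HIT | VC [7, 8]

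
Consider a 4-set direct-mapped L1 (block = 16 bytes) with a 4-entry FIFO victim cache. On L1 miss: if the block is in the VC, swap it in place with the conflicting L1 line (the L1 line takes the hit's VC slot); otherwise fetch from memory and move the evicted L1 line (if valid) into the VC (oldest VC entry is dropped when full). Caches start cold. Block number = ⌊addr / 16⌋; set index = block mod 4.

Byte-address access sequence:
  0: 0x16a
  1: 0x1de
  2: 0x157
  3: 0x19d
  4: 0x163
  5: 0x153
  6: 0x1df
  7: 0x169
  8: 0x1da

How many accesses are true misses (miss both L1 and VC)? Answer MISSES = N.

MISSES = 4

0: 0x16a (blk 22, set 2) → MISS  vc=[]
1: 0x1de (blk 29, set 1) → MISS  vc=[]
2: 0x157 (blk 21, set 1) → MISS  vc=[29]
3: 0x19d (blk 25, set 1) → MISS  vc=[29, 21]
4: 0x163 (blk 22, set 2) → L1-HIT  vc=[29, 21]
5: 0x153 (blk 21, set 1) → VC-HIT  vc=[29, 25]
6: 0x1df (blk 29, set 1) → VC-HIT  vc=[21, 25]
7: 0x169 (blk 22, set 2) → L1-HIT  vc=[21, 25]
8: 0x1da (blk 29, set 1) → L1-HIT  vc=[21, 25]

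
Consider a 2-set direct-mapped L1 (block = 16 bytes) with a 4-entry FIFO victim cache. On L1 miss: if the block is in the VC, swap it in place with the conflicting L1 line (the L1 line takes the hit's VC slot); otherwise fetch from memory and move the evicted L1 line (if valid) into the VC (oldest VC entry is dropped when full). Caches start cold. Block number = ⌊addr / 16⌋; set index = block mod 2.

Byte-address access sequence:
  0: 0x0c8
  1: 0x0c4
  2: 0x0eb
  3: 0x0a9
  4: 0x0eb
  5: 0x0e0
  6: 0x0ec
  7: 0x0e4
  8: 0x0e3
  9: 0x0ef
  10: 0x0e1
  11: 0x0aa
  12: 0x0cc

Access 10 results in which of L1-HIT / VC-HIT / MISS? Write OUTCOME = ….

#0 0xc8→b12/s0 MISS; vc=[]
#1 0xc4→b12/s0 L1-HIT; vc=[]
#2 0xeb→b14/s0 MISS; vc=[12]
#3 0xa9→b10/s0 MISS; vc=[12,14]
#4 0xeb→b14/s0 VC-HIT; vc=[12,10]
#5 0xe0→b14/s0 L1-HIT; vc=[12,10]
#6 0xec→b14/s0 L1-HIT; vc=[12,10]
#7 0xe4→b14/s0 L1-HIT; vc=[12,10]
#8 0xe3→b14/s0 L1-HIT; vc=[12,10]
#9 0xef→b14/s0 L1-HIT; vc=[12,10]
#10 0xe1→b14/s0 L1-HIT; vc=[12,10]
#11 0xaa→b10/s0 VC-HIT; vc=[12,14]
#12 0xcc→b12/s0 VC-HIT; vc=[10,14]

OUTCOME = L1-HIT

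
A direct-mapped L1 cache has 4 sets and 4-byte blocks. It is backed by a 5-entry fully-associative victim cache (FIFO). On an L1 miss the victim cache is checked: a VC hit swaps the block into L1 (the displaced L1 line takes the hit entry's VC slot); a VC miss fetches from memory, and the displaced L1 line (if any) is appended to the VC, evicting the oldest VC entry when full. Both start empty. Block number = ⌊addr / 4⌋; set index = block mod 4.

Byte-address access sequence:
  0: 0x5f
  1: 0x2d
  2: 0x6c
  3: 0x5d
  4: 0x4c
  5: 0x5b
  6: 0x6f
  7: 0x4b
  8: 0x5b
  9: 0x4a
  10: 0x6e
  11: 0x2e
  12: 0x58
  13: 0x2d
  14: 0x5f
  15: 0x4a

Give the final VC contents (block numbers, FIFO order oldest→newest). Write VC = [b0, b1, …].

VC = [19, 27, 11, 22]

#0 0x5f→b23/s3 MISS; vc=[]
#1 0x2d→b11/s3 MISS; vc=[23]
#2 0x6c→b27/s3 MISS; vc=[23,11]
#3 0x5d→b23/s3 VC-HIT; vc=[27,11]
#4 0x4c→b19/s3 MISS; vc=[27,11,23]
#5 0x5b→b22/s2 MISS; vc=[27,11,23]
#6 0x6f→b27/s3 VC-HIT; vc=[19,11,23]
#7 0x4b→b18/s2 MISS; vc=[19,11,23,22]
#8 0x5b→b22/s2 VC-HIT; vc=[19,11,23,18]
#9 0x4a→b18/s2 VC-HIT; vc=[19,11,23,22]
#10 0x6e→b27/s3 L1-HIT; vc=[19,11,23,22]
#11 0x2e→b11/s3 VC-HIT; vc=[19,27,23,22]
#12 0x58→b22/s2 VC-HIT; vc=[19,27,23,18]
#13 0x2d→b11/s3 L1-HIT; vc=[19,27,23,18]
#14 0x5f→b23/s3 VC-HIT; vc=[19,27,11,18]
#15 0x4a→b18/s2 VC-HIT; vc=[19,27,11,22]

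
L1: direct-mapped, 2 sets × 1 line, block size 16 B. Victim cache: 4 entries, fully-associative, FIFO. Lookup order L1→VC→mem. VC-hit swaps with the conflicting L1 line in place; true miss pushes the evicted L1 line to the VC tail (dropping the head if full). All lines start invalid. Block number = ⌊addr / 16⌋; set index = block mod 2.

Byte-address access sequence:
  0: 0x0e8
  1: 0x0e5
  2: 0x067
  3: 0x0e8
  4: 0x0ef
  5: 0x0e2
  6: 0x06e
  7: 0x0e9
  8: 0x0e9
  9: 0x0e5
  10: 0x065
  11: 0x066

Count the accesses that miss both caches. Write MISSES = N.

  [0] addr=0xe8 blk=14 s=0: MISS | VC []
  [1] addr=0xe5 blk=14 s=0: L1-HIT | VC []
  [2] addr=0x67 blk=6 s=0: MISS | VC [14]
  [3] addr=0xe8 blk=14 s=0: VC-HIT | VC [6]
  [4] addr=0xef blk=14 s=0: L1-HIT | VC [6]
  [5] addr=0xe2 blk=14 s=0: L1-HIT | VC [6]
  [6] addr=0x6e blk=6 s=0: VC-HIT | VC [14]
  [7] addr=0xe9 blk=14 s=0: VC-HIT | VC [6]
  [8] addr=0xe9 blk=14 s=0: L1-HIT | VC [6]
  [9] addr=0xe5 blk=14 s=0: L1-HIT | VC [6]
  [10] addr=0x65 blk=6 s=0: VC-HIT | VC [14]
  [11] addr=0x66 blk=6 s=0: L1-HIT | VC [14]

MISSES = 2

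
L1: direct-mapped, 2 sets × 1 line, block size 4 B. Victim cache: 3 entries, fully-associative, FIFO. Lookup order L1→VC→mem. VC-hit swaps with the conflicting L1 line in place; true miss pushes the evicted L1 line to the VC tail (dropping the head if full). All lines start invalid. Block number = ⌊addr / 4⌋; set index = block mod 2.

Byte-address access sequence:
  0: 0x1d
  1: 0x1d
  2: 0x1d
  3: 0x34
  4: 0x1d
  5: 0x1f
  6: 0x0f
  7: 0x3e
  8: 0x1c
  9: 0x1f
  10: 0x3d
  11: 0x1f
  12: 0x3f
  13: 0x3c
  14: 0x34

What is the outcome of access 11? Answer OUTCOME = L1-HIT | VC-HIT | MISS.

OUTCOME = VC-HIT

0: 0x1d (blk 7, set 1) → MISS  vc=[]
1: 0x1d (blk 7, set 1) → L1-HIT  vc=[]
2: 0x1d (blk 7, set 1) → L1-HIT  vc=[]
3: 0x34 (blk 13, set 1) → MISS  vc=[7]
4: 0x1d (blk 7, set 1) → VC-HIT  vc=[13]
5: 0x1f (blk 7, set 1) → L1-HIT  vc=[13]
6: 0xf (blk 3, set 1) → MISS  vc=[13, 7]
7: 0x3e (blk 15, set 1) → MISS  vc=[13, 7, 3]
8: 0x1c (blk 7, set 1) → VC-HIT  vc=[13, 15, 3]
9: 0x1f (blk 7, set 1) → L1-HIT  vc=[13, 15, 3]
10: 0x3d (blk 15, set 1) → VC-HIT  vc=[13, 7, 3]
11: 0x1f (blk 7, set 1) → VC-HIT  vc=[13, 15, 3]
12: 0x3f (blk 15, set 1) → VC-HIT  vc=[13, 7, 3]
13: 0x3c (blk 15, set 1) → L1-HIT  vc=[13, 7, 3]
14: 0x34 (blk 13, set 1) → VC-HIT  vc=[15, 7, 3]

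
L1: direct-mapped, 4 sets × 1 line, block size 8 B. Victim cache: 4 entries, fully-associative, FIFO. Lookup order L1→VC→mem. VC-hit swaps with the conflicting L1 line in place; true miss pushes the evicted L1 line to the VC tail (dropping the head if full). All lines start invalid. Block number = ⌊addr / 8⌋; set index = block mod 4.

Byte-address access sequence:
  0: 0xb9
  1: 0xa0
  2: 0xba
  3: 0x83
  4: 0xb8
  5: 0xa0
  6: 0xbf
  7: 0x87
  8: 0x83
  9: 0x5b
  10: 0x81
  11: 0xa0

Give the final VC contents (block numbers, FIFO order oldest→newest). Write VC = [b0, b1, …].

  [0] addr=0xb9 blk=23 s=3: MISS | VC []
  [1] addr=0xa0 blk=20 s=0: MISS | VC []
  [2] addr=0xba blk=23 s=3: L1-HIT | VC []
  [3] addr=0x83 blk=16 s=0: MISS | VC [20]
  [4] addr=0xb8 blk=23 s=3: L1-HIT | VC [20]
  [5] addr=0xa0 blk=20 s=0: VC-HIT | VC [16]
  [6] addr=0xbf blk=23 s=3: L1-HIT | VC [16]
  [7] addr=0x87 blk=16 s=0: VC-HIT | VC [20]
  [8] addr=0x83 blk=16 s=0: L1-HIT | VC [20]
  [9] addr=0x5b blk=11 s=3: MISS | VC [20, 23]
  [10] addr=0x81 blk=16 s=0: L1-HIT | VC [20, 23]
  [11] addr=0xa0 blk=20 s=0: VC-HIT | VC [16, 23]

VC = [16, 23]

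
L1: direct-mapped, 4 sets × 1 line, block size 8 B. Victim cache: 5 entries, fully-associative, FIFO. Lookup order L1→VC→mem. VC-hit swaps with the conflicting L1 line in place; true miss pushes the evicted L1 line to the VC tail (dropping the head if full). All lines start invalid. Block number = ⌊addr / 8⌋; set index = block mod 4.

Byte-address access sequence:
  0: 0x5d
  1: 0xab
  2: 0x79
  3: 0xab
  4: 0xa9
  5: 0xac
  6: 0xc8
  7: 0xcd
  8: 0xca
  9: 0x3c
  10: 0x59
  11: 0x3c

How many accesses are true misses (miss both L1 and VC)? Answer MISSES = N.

MISSES = 5

0: 0x5d (blk 11, set 3) → MISS  vc=[]
1: 0xab (blk 21, set 1) → MISS  vc=[]
2: 0x79 (blk 15, set 3) → MISS  vc=[11]
3: 0xab (blk 21, set 1) → L1-HIT  vc=[11]
4: 0xa9 (blk 21, set 1) → L1-HIT  vc=[11]
5: 0xac (blk 21, set 1) → L1-HIT  vc=[11]
6: 0xc8 (blk 25, set 1) → MISS  vc=[11, 21]
7: 0xcd (blk 25, set 1) → L1-HIT  vc=[11, 21]
8: 0xca (blk 25, set 1) → L1-HIT  vc=[11, 21]
9: 0x3c (blk 7, set 3) → MISS  vc=[11, 21, 15]
10: 0x59 (blk 11, set 3) → VC-HIT  vc=[7, 21, 15]
11: 0x3c (blk 7, set 3) → VC-HIT  vc=[11, 21, 15]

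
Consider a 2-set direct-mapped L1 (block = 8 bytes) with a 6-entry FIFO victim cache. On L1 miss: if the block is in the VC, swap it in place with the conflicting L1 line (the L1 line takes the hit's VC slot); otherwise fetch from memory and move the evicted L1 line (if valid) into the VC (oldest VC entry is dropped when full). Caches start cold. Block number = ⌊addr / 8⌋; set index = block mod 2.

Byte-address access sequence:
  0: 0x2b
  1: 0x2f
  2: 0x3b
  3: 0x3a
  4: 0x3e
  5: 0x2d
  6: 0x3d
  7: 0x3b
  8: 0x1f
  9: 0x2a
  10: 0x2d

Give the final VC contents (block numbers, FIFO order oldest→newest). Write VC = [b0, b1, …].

VC = [3, 7]

#0 0x2b→b5/s1 MISS; vc=[]
#1 0x2f→b5/s1 L1-HIT; vc=[]
#2 0x3b→b7/s1 MISS; vc=[5]
#3 0x3a→b7/s1 L1-HIT; vc=[5]
#4 0x3e→b7/s1 L1-HIT; vc=[5]
#5 0x2d→b5/s1 VC-HIT; vc=[7]
#6 0x3d→b7/s1 VC-HIT; vc=[5]
#7 0x3b→b7/s1 L1-HIT; vc=[5]
#8 0x1f→b3/s1 MISS; vc=[5,7]
#9 0x2a→b5/s1 VC-HIT; vc=[3,7]
#10 0x2d→b5/s1 L1-HIT; vc=[3,7]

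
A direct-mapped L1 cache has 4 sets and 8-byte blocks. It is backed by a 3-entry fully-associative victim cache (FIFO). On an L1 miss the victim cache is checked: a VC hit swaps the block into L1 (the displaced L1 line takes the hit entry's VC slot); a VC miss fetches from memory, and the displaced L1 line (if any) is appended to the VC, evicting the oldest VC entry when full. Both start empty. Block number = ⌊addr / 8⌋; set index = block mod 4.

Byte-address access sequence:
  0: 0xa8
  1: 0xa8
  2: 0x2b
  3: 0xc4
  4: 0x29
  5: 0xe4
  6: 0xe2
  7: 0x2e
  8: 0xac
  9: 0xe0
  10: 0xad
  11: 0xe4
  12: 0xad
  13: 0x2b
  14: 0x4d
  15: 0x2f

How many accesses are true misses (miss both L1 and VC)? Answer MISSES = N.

MISSES = 5

  [0] addr=0xa8 blk=21 s=1: MISS | VC []
  [1] addr=0xa8 blk=21 s=1: L1-HIT | VC []
  [2] addr=0x2b blk=5 s=1: MISS | VC [21]
  [3] addr=0xc4 blk=24 s=0: MISS | VC [21]
  [4] addr=0x29 blk=5 s=1: L1-HIT | VC [21]
  [5] addr=0xe4 blk=28 s=0: MISS | VC [21, 24]
  [6] addr=0xe2 blk=28 s=0: L1-HIT | VC [21, 24]
  [7] addr=0x2e blk=5 s=1: L1-HIT | VC [21, 24]
  [8] addr=0xac blk=21 s=1: VC-HIT | VC [5, 24]
  [9] addr=0xe0 blk=28 s=0: L1-HIT | VC [5, 24]
  [10] addr=0xad blk=21 s=1: L1-HIT | VC [5, 24]
  [11] addr=0xe4 blk=28 s=0: L1-HIT | VC [5, 24]
  [12] addr=0xad blk=21 s=1: L1-HIT | VC [5, 24]
  [13] addr=0x2b blk=5 s=1: VC-HIT | VC [21, 24]
  [14] addr=0x4d blk=9 s=1: MISS | VC [21, 24, 5]
  [15] addr=0x2f blk=5 s=1: VC-HIT | VC [21, 24, 9]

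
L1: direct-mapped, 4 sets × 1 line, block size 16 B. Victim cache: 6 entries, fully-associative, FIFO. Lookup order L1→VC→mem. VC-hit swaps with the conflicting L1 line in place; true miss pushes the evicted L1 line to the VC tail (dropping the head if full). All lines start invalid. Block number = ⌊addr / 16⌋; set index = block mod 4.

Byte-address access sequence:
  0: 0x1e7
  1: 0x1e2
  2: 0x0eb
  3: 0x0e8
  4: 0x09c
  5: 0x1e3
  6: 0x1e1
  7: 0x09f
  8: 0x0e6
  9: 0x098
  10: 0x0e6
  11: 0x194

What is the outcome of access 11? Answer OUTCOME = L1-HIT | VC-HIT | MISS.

OUTCOME = MISS

0: 0x1e7 (blk 30, set 2) → MISS  vc=[]
1: 0x1e2 (blk 30, set 2) → L1-HIT  vc=[]
2: 0xeb (blk 14, set 2) → MISS  vc=[30]
3: 0xe8 (blk 14, set 2) → L1-HIT  vc=[30]
4: 0x9c (blk 9, set 1) → MISS  vc=[30]
5: 0x1e3 (blk 30, set 2) → VC-HIT  vc=[14]
6: 0x1e1 (blk 30, set 2) → L1-HIT  vc=[14]
7: 0x9f (blk 9, set 1) → L1-HIT  vc=[14]
8: 0xe6 (blk 14, set 2) → VC-HIT  vc=[30]
9: 0x98 (blk 9, set 1) → L1-HIT  vc=[30]
10: 0xe6 (blk 14, set 2) → L1-HIT  vc=[30]
11: 0x194 (blk 25, set 1) → MISS  vc=[30, 9]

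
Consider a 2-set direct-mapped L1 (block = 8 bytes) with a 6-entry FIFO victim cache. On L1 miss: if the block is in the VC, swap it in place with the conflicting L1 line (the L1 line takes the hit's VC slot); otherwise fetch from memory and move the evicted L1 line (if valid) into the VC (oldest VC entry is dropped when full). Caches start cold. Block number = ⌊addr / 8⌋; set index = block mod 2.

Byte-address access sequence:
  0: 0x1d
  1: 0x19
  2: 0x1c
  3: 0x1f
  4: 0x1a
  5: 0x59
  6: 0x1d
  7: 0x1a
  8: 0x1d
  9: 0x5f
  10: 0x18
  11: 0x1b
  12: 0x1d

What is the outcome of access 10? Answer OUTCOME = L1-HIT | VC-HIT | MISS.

OUTCOME = VC-HIT

  [0] addr=0x1d blk=3 s=1: MISS | VC []
  [1] addr=0x19 blk=3 s=1: L1-HIT | VC []
  [2] addr=0x1c blk=3 s=1: L1-HIT | VC []
  [3] addr=0x1f blk=3 s=1: L1-HIT | VC []
  [4] addr=0x1a blk=3 s=1: L1-HIT | VC []
  [5] addr=0x59 blk=11 s=1: MISS | VC [3]
  [6] addr=0x1d blk=3 s=1: VC-HIT | VC [11]
  [7] addr=0x1a blk=3 s=1: L1-HIT | VC [11]
  [8] addr=0x1d blk=3 s=1: L1-HIT | VC [11]
  [9] addr=0x5f blk=11 s=1: VC-HIT | VC [3]
  [10] addr=0x18 blk=3 s=1: VC-HIT | VC [11]
  [11] addr=0x1b blk=3 s=1: L1-HIT | VC [11]
  [12] addr=0x1d blk=3 s=1: L1-HIT | VC [11]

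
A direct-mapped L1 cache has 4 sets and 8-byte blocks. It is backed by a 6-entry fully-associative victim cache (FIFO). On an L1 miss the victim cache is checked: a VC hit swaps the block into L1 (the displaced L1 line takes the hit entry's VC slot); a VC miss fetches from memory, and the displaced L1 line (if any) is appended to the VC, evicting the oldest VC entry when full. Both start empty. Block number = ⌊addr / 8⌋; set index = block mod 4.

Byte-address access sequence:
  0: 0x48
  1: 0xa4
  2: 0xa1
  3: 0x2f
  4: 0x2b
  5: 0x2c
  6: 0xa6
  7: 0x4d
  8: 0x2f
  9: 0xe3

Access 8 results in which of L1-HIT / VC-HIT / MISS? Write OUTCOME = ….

OUTCOME = VC-HIT

0: 0x48 (blk 9, set 1) → MISS  vc=[]
1: 0xa4 (blk 20, set 0) → MISS  vc=[]
2: 0xa1 (blk 20, set 0) → L1-HIT  vc=[]
3: 0x2f (blk 5, set 1) → MISS  vc=[9]
4: 0x2b (blk 5, set 1) → L1-HIT  vc=[9]
5: 0x2c (blk 5, set 1) → L1-HIT  vc=[9]
6: 0xa6 (blk 20, set 0) → L1-HIT  vc=[9]
7: 0x4d (blk 9, set 1) → VC-HIT  vc=[5]
8: 0x2f (blk 5, set 1) → VC-HIT  vc=[9]
9: 0xe3 (blk 28, set 0) → MISS  vc=[9, 20]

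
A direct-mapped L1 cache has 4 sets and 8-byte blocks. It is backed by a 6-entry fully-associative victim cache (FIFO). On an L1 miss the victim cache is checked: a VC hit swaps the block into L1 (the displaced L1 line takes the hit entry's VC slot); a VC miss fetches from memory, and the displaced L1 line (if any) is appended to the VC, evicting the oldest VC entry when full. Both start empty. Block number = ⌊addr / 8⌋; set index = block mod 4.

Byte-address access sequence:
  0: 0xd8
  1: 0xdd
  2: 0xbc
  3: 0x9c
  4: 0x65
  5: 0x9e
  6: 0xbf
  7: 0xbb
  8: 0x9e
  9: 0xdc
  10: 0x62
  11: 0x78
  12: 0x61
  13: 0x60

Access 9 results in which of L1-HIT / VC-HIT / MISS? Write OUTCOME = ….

  [0] addr=0xd8 blk=27 s=3: MISS | VC []
  [1] addr=0xdd blk=27 s=3: L1-HIT | VC []
  [2] addr=0xbc blk=23 s=3: MISS | VC [27]
  [3] addr=0x9c blk=19 s=3: MISS | VC [27, 23]
  [4] addr=0x65 blk=12 s=0: MISS | VC [27, 23]
  [5] addr=0x9e blk=19 s=3: L1-HIT | VC [27, 23]
  [6] addr=0xbf blk=23 s=3: VC-HIT | VC [27, 19]
  [7] addr=0xbb blk=23 s=3: L1-HIT | VC [27, 19]
  [8] addr=0x9e blk=19 s=3: VC-HIT | VC [27, 23]
  [9] addr=0xdc blk=27 s=3: VC-HIT | VC [19, 23]
  [10] addr=0x62 blk=12 s=0: L1-HIT | VC [19, 23]
  [11] addr=0x78 blk=15 s=3: MISS | VC [19, 23, 27]
  [12] addr=0x61 blk=12 s=0: L1-HIT | VC [19, 23, 27]
  [13] addr=0x60 blk=12 s=0: L1-HIT | VC [19, 23, 27]

OUTCOME = VC-HIT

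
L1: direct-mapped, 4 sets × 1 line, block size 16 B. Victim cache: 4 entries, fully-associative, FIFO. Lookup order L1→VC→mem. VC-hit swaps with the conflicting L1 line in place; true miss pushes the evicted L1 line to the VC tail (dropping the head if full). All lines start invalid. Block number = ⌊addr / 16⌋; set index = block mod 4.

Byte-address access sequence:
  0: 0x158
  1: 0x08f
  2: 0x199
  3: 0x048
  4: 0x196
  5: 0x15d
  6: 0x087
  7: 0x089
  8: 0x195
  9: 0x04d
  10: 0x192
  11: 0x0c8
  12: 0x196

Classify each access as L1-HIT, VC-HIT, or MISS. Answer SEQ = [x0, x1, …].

SEQ = [MISS, MISS, MISS, MISS, L1-HIT, VC-HIT, VC-HIT, L1-HIT, VC-HIT, VC-HIT, L1-HIT, MISS, L1-HIT]

#0 0x158→b21/s1 MISS; vc=[]
#1 0x8f→b8/s0 MISS; vc=[]
#2 0x199→b25/s1 MISS; vc=[21]
#3 0x48→b4/s0 MISS; vc=[21,8]
#4 0x196→b25/s1 L1-HIT; vc=[21,8]
#5 0x15d→b21/s1 VC-HIT; vc=[25,8]
#6 0x87→b8/s0 VC-HIT; vc=[25,4]
#7 0x89→b8/s0 L1-HIT; vc=[25,4]
#8 0x195→b25/s1 VC-HIT; vc=[21,4]
#9 0x4d→b4/s0 VC-HIT; vc=[21,8]
#10 0x192→b25/s1 L1-HIT; vc=[21,8]
#11 0xc8→b12/s0 MISS; vc=[21,8,4]
#12 0x196→b25/s1 L1-HIT; vc=[21,8,4]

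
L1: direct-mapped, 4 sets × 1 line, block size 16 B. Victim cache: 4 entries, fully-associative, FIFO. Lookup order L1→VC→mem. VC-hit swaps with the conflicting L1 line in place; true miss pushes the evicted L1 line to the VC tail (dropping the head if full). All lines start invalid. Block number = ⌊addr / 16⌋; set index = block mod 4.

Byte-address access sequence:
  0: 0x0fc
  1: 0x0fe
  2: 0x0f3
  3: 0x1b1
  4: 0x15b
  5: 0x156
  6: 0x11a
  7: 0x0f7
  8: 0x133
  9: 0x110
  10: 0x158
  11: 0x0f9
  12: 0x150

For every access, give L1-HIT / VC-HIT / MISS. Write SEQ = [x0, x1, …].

#0 0xfc→b15/s3 MISS; vc=[]
#1 0xfe→b15/s3 L1-HIT; vc=[]
#2 0xf3→b15/s3 L1-HIT; vc=[]
#3 0x1b1→b27/s3 MISS; vc=[15]
#4 0x15b→b21/s1 MISS; vc=[15]
#5 0x156→b21/s1 L1-HIT; vc=[15]
#6 0x11a→b17/s1 MISS; vc=[15,21]
#7 0xf7→b15/s3 VC-HIT; vc=[27,21]
#8 0x133→b19/s3 MISS; vc=[27,21,15]
#9 0x110→b17/s1 L1-HIT; vc=[27,21,15]
#10 0x158→b21/s1 VC-HIT; vc=[27,17,15]
#11 0xf9→b15/s3 VC-HIT; vc=[27,17,19]
#12 0x150→b21/s1 L1-HIT; vc=[27,17,19]

SEQ = [MISS, L1-HIT, L1-HIT, MISS, MISS, L1-HIT, MISS, VC-HIT, MISS, L1-HIT, VC-HIT, VC-HIT, L1-HIT]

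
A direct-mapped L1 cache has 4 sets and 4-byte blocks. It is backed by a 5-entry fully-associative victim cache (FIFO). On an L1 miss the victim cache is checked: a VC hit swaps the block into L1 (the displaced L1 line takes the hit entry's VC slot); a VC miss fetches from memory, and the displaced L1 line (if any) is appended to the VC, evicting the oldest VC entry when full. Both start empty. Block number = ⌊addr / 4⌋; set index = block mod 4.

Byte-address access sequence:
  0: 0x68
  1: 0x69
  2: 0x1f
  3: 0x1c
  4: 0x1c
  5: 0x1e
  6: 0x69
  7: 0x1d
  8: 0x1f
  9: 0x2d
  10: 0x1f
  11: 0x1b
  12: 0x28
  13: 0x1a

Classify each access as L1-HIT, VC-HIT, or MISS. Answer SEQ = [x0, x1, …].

SEQ = [MISS, L1-HIT, MISS, L1-HIT, L1-HIT, L1-HIT, L1-HIT, L1-HIT, L1-HIT, MISS, VC-HIT, MISS, MISS, VC-HIT]

0: 0x68 (blk 26, set 2) → MISS  vc=[]
1: 0x69 (blk 26, set 2) → L1-HIT  vc=[]
2: 0x1f (blk 7, set 3) → MISS  vc=[]
3: 0x1c (blk 7, set 3) → L1-HIT  vc=[]
4: 0x1c (blk 7, set 3) → L1-HIT  vc=[]
5: 0x1e (blk 7, set 3) → L1-HIT  vc=[]
6: 0x69 (blk 26, set 2) → L1-HIT  vc=[]
7: 0x1d (blk 7, set 3) → L1-HIT  vc=[]
8: 0x1f (blk 7, set 3) → L1-HIT  vc=[]
9: 0x2d (blk 11, set 3) → MISS  vc=[7]
10: 0x1f (blk 7, set 3) → VC-HIT  vc=[11]
11: 0x1b (blk 6, set 2) → MISS  vc=[11, 26]
12: 0x28 (blk 10, set 2) → MISS  vc=[11, 26, 6]
13: 0x1a (blk 6, set 2) → VC-HIT  vc=[11, 26, 10]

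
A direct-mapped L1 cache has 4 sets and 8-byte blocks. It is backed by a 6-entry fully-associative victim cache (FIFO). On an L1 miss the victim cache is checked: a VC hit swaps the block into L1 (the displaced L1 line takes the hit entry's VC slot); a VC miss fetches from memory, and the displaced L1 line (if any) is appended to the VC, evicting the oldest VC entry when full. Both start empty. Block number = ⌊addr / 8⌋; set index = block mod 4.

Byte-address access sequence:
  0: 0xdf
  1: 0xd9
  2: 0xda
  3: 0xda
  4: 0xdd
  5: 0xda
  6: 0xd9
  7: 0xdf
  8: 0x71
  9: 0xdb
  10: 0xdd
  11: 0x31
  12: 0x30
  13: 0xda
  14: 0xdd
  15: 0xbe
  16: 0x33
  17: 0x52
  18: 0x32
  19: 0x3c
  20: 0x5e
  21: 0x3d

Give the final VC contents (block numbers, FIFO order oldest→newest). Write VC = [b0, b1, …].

  [0] addr=0xdf blk=27 s=3: MISS | VC []
  [1] addr=0xd9 blk=27 s=3: L1-HIT | VC []
  [2] addr=0xda blk=27 s=3: L1-HIT | VC []
  [3] addr=0xda blk=27 s=3: L1-HIT | VC []
  [4] addr=0xdd blk=27 s=3: L1-HIT | VC []
  [5] addr=0xda blk=27 s=3: L1-HIT | VC []
  [6] addr=0xd9 blk=27 s=3: L1-HIT | VC []
  [7] addr=0xdf blk=27 s=3: L1-HIT | VC []
  [8] addr=0x71 blk=14 s=2: MISS | VC []
  [9] addr=0xdb blk=27 s=3: L1-HIT | VC []
  [10] addr=0xdd blk=27 s=3: L1-HIT | VC []
  [11] addr=0x31 blk=6 s=2: MISS | VC [14]
  [12] addr=0x30 blk=6 s=2: L1-HIT | VC [14]
  [13] addr=0xda blk=27 s=3: L1-HIT | VC [14]
  [14] addr=0xdd blk=27 s=3: L1-HIT | VC [14]
  [15] addr=0xbe blk=23 s=3: MISS | VC [14, 27]
  [16] addr=0x33 blk=6 s=2: L1-HIT | VC [14, 27]
  [17] addr=0x52 blk=10 s=2: MISS | VC [14, 27, 6]
  [18] addr=0x32 blk=6 s=2: VC-HIT | VC [14, 27, 10]
  [19] addr=0x3c blk=7 s=3: MISS | VC [14, 27, 10, 23]
  [20] addr=0x5e blk=11 s=3: MISS | VC [14, 27, 10, 23, 7]
  [21] addr=0x3d blk=7 s=3: VC-HIT | VC [14, 27, 10, 23, 11]

VC = [14, 27, 10, 23, 11]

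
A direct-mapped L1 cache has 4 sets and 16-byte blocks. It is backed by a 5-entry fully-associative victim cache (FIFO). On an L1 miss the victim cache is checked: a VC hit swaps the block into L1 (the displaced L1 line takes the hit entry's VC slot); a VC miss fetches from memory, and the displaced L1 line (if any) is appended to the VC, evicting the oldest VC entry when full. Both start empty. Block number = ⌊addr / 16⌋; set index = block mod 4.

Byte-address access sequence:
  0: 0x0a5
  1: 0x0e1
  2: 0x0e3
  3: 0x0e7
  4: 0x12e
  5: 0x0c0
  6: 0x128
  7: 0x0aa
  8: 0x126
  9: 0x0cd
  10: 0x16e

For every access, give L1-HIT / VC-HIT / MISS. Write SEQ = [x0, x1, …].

0: 0xa5 (blk 10, set 2) → MISS  vc=[]
1: 0xe1 (blk 14, set 2) → MISS  vc=[10]
2: 0xe3 (blk 14, set 2) → L1-HIT  vc=[10]
3: 0xe7 (blk 14, set 2) → L1-HIT  vc=[10]
4: 0x12e (blk 18, set 2) → MISS  vc=[10, 14]
5: 0xc0 (blk 12, set 0) → MISS  vc=[10, 14]
6: 0x128 (blk 18, set 2) → L1-HIT  vc=[10, 14]
7: 0xaa (blk 10, set 2) → VC-HIT  vc=[18, 14]
8: 0x126 (blk 18, set 2) → VC-HIT  vc=[10, 14]
9: 0xcd (blk 12, set 0) → L1-HIT  vc=[10, 14]
10: 0x16e (blk 22, set 2) → MISS  vc=[10, 14, 18]

SEQ = [MISS, MISS, L1-HIT, L1-HIT, MISS, MISS, L1-HIT, VC-HIT, VC-HIT, L1-HIT, MISS]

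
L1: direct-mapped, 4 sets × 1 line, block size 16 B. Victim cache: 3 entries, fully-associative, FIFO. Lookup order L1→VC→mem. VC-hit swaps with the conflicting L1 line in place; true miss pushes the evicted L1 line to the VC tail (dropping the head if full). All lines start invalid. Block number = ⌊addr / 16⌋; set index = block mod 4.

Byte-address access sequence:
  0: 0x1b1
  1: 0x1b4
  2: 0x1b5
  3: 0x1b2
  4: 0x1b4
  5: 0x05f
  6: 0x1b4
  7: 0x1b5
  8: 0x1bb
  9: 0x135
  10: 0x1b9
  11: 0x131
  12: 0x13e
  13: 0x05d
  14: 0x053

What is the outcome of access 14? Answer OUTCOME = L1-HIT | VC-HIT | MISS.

OUTCOME = L1-HIT

  [0] addr=0x1b1 blk=27 s=3: MISS | VC []
  [1] addr=0x1b4 blk=27 s=3: L1-HIT | VC []
  [2] addr=0x1b5 blk=27 s=3: L1-HIT | VC []
  [3] addr=0x1b2 blk=27 s=3: L1-HIT | VC []
  [4] addr=0x1b4 blk=27 s=3: L1-HIT | VC []
  [5] addr=0x5f blk=5 s=1: MISS | VC []
  [6] addr=0x1b4 blk=27 s=3: L1-HIT | VC []
  [7] addr=0x1b5 blk=27 s=3: L1-HIT | VC []
  [8] addr=0x1bb blk=27 s=3: L1-HIT | VC []
  [9] addr=0x135 blk=19 s=3: MISS | VC [27]
  [10] addr=0x1b9 blk=27 s=3: VC-HIT | VC [19]
  [11] addr=0x131 blk=19 s=3: VC-HIT | VC [27]
  [12] addr=0x13e blk=19 s=3: L1-HIT | VC [27]
  [13] addr=0x5d blk=5 s=1: L1-HIT | VC [27]
  [14] addr=0x53 blk=5 s=1: L1-HIT | VC [27]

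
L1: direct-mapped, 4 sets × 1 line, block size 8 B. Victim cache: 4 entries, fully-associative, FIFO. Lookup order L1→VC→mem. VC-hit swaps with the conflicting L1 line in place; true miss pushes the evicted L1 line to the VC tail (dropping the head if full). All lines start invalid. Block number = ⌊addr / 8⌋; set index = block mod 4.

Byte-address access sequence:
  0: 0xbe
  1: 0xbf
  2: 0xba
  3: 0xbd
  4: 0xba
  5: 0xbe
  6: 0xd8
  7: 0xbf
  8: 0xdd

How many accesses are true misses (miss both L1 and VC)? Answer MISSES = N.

0: 0xbe (blk 23, set 3) → MISS  vc=[]
1: 0xbf (blk 23, set 3) → L1-HIT  vc=[]
2: 0xba (blk 23, set 3) → L1-HIT  vc=[]
3: 0xbd (blk 23, set 3) → L1-HIT  vc=[]
4: 0xba (blk 23, set 3) → L1-HIT  vc=[]
5: 0xbe (blk 23, set 3) → L1-HIT  vc=[]
6: 0xd8 (blk 27, set 3) → MISS  vc=[23]
7: 0xbf (blk 23, set 3) → VC-HIT  vc=[27]
8: 0xdd (blk 27, set 3) → VC-HIT  vc=[23]

MISSES = 2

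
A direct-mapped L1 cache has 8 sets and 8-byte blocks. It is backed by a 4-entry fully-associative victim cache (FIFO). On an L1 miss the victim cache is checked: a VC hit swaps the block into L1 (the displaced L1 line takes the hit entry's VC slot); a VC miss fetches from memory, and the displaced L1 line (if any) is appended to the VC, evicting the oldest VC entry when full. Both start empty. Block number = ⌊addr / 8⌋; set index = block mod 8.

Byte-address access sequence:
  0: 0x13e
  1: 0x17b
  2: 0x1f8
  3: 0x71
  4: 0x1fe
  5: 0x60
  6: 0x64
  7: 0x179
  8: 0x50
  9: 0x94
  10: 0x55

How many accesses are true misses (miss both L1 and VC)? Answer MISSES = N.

#0 0x13e→b39/s7 MISS; vc=[]
#1 0x17b→b47/s7 MISS; vc=[39]
#2 0x1f8→b63/s7 MISS; vc=[39,47]
#3 0x71→b14/s6 MISS; vc=[39,47]
#4 0x1fe→b63/s7 L1-HIT; vc=[39,47]
#5 0x60→b12/s4 MISS; vc=[39,47]
#6 0x64→b12/s4 L1-HIT; vc=[39,47]
#7 0x179→b47/s7 VC-HIT; vc=[39,63]
#8 0x50→b10/s2 MISS; vc=[39,63]
#9 0x94→b18/s2 MISS; vc=[39,63,10]
#10 0x55→b10/s2 VC-HIT; vc=[39,63,18]

MISSES = 7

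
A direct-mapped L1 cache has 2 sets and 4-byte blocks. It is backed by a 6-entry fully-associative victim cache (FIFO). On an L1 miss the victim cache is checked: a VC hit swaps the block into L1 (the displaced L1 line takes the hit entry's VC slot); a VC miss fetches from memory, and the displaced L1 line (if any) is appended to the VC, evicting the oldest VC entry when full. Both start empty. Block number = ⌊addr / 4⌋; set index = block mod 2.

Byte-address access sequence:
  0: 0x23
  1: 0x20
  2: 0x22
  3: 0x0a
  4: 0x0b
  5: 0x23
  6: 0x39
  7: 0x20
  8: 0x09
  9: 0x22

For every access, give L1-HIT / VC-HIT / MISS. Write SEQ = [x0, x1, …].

  [0] addr=0x23 blk=8 s=0: MISS | VC []
  [1] addr=0x20 blk=8 s=0: L1-HIT | VC []
  [2] addr=0x22 blk=8 s=0: L1-HIT | VC []
  [3] addr=0xa blk=2 s=0: MISS | VC [8]
  [4] addr=0xb blk=2 s=0: L1-HIT | VC [8]
  [5] addr=0x23 blk=8 s=0: VC-HIT | VC [2]
  [6] addr=0x39 blk=14 s=0: MISS | VC [2, 8]
  [7] addr=0x20 blk=8 s=0: VC-HIT | VC [2, 14]
  [8] addr=0x9 blk=2 s=0: VC-HIT | VC [8, 14]
  [9] addr=0x22 blk=8 s=0: VC-HIT | VC [2, 14]

SEQ = [MISS, L1-HIT, L1-HIT, MISS, L1-HIT, VC-HIT, MISS, VC-HIT, VC-HIT, VC-HIT]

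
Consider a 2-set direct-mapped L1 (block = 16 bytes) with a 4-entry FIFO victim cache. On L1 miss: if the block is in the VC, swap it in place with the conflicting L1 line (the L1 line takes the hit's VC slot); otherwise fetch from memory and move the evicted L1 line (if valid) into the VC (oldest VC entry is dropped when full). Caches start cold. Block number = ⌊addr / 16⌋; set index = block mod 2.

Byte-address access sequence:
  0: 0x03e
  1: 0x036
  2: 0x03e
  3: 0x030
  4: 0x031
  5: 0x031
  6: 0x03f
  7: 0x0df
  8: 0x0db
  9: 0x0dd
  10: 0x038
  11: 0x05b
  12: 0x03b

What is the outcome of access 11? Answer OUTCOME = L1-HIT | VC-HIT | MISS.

OUTCOME = MISS

0: 0x3e (blk 3, set 1) → MISS  vc=[]
1: 0x36 (blk 3, set 1) → L1-HIT  vc=[]
2: 0x3e (blk 3, set 1) → L1-HIT  vc=[]
3: 0x30 (blk 3, set 1) → L1-HIT  vc=[]
4: 0x31 (blk 3, set 1) → L1-HIT  vc=[]
5: 0x31 (blk 3, set 1) → L1-HIT  vc=[]
6: 0x3f (blk 3, set 1) → L1-HIT  vc=[]
7: 0xdf (blk 13, set 1) → MISS  vc=[3]
8: 0xdb (blk 13, set 1) → L1-HIT  vc=[3]
9: 0xdd (blk 13, set 1) → L1-HIT  vc=[3]
10: 0x38 (blk 3, set 1) → VC-HIT  vc=[13]
11: 0x5b (blk 5, set 1) → MISS  vc=[13, 3]
12: 0x3b (blk 3, set 1) → VC-HIT  vc=[13, 5]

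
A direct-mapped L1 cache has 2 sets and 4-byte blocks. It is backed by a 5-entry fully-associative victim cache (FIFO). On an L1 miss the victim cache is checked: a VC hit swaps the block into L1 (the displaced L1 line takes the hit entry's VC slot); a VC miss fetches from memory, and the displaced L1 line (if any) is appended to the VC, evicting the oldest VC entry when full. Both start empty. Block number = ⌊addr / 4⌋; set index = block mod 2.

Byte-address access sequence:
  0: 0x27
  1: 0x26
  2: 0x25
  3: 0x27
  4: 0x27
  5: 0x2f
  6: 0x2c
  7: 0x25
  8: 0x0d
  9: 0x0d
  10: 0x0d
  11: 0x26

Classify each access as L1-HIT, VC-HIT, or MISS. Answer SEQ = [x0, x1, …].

#0 0x27→b9/s1 MISS; vc=[]
#1 0x26→b9/s1 L1-HIT; vc=[]
#2 0x25→b9/s1 L1-HIT; vc=[]
#3 0x27→b9/s1 L1-HIT; vc=[]
#4 0x27→b9/s1 L1-HIT; vc=[]
#5 0x2f→b11/s1 MISS; vc=[9]
#6 0x2c→b11/s1 L1-HIT; vc=[9]
#7 0x25→b9/s1 VC-HIT; vc=[11]
#8 0xd→b3/s1 MISS; vc=[11,9]
#9 0xd→b3/s1 L1-HIT; vc=[11,9]
#10 0xd→b3/s1 L1-HIT; vc=[11,9]
#11 0x26→b9/s1 VC-HIT; vc=[11,3]

SEQ = [MISS, L1-HIT, L1-HIT, L1-HIT, L1-HIT, MISS, L1-HIT, VC-HIT, MISS, L1-HIT, L1-HIT, VC-HIT]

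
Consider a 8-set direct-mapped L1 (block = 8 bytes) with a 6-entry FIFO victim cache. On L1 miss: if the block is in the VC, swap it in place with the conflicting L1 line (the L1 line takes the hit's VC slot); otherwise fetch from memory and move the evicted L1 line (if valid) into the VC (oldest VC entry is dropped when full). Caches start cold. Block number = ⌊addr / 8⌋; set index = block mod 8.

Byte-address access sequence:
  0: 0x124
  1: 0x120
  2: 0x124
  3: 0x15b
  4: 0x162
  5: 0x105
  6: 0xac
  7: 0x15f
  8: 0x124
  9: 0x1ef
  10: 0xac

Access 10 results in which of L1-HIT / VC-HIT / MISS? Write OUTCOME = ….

#0 0x124→b36/s4 MISS; vc=[]
#1 0x120→b36/s4 L1-HIT; vc=[]
#2 0x124→b36/s4 L1-HIT; vc=[]
#3 0x15b→b43/s3 MISS; vc=[]
#4 0x162→b44/s4 MISS; vc=[36]
#5 0x105→b32/s0 MISS; vc=[36]
#6 0xac→b21/s5 MISS; vc=[36]
#7 0x15f→b43/s3 L1-HIT; vc=[36]
#8 0x124→b36/s4 VC-HIT; vc=[44]
#9 0x1ef→b61/s5 MISS; vc=[44,21]
#10 0xac→b21/s5 VC-HIT; vc=[44,61]

OUTCOME = VC-HIT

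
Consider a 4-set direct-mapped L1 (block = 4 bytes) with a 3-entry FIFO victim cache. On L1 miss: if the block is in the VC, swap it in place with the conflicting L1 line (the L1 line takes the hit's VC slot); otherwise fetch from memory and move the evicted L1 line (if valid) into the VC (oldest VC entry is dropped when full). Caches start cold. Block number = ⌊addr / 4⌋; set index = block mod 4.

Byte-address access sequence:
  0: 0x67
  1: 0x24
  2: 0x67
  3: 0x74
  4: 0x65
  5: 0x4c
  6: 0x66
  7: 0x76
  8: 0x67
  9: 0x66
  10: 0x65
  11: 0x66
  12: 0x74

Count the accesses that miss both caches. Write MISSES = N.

0: 0x67 (blk 25, set 1) → MISS  vc=[]
1: 0x24 (blk 9, set 1) → MISS  vc=[25]
2: 0x67 (blk 25, set 1) → VC-HIT  vc=[9]
3: 0x74 (blk 29, set 1) → MISS  vc=[9, 25]
4: 0x65 (blk 25, set 1) → VC-HIT  vc=[9, 29]
5: 0x4c (blk 19, set 3) → MISS  vc=[9, 29]
6: 0x66 (blk 25, set 1) → L1-HIT  vc=[9, 29]
7: 0x76 (blk 29, set 1) → VC-HIT  vc=[9, 25]
8: 0x67 (blk 25, set 1) → VC-HIT  vc=[9, 29]
9: 0x66 (blk 25, set 1) → L1-HIT  vc=[9, 29]
10: 0x65 (blk 25, set 1) → L1-HIT  vc=[9, 29]
11: 0x66 (blk 25, set 1) → L1-HIT  vc=[9, 29]
12: 0x74 (blk 29, set 1) → VC-HIT  vc=[9, 25]

MISSES = 4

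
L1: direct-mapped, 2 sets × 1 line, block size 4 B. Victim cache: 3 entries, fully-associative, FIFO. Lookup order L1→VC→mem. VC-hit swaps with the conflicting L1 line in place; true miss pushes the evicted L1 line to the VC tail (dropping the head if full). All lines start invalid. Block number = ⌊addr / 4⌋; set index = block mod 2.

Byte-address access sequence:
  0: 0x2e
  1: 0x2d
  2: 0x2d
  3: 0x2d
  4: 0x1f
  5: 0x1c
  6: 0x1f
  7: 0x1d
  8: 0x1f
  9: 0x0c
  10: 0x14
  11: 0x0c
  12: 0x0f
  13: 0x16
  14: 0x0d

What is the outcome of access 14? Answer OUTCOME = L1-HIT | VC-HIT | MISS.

0: 0x2e (blk 11, set 1) → MISS  vc=[]
1: 0x2d (blk 11, set 1) → L1-HIT  vc=[]
2: 0x2d (blk 11, set 1) → L1-HIT  vc=[]
3: 0x2d (blk 11, set 1) → L1-HIT  vc=[]
4: 0x1f (blk 7, set 1) → MISS  vc=[11]
5: 0x1c (blk 7, set 1) → L1-HIT  vc=[11]
6: 0x1f (blk 7, set 1) → L1-HIT  vc=[11]
7: 0x1d (blk 7, set 1) → L1-HIT  vc=[11]
8: 0x1f (blk 7, set 1) → L1-HIT  vc=[11]
9: 0xc (blk 3, set 1) → MISS  vc=[11, 7]
10: 0x14 (blk 5, set 1) → MISS  vc=[11, 7, 3]
11: 0xc (blk 3, set 1) → VC-HIT  vc=[11, 7, 5]
12: 0xf (blk 3, set 1) → L1-HIT  vc=[11, 7, 5]
13: 0x16 (blk 5, set 1) → VC-HIT  vc=[11, 7, 3]
14: 0xd (blk 3, set 1) → VC-HIT  vc=[11, 7, 5]

OUTCOME = VC-HIT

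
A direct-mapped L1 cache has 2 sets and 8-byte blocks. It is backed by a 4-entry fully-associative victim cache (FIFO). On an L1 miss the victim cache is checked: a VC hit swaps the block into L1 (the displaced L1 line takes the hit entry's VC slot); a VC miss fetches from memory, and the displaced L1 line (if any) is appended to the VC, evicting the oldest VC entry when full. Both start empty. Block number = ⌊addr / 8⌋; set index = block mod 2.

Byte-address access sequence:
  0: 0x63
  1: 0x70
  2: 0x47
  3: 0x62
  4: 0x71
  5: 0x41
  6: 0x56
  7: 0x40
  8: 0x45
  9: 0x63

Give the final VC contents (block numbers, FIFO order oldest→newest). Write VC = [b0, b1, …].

VC = [14, 8, 10]

  [0] addr=0x63 blk=12 s=0: MISS | VC []
  [1] addr=0x70 blk=14 s=0: MISS | VC [12]
  [2] addr=0x47 blk=8 s=0: MISS | VC [12, 14]
  [3] addr=0x62 blk=12 s=0: VC-HIT | VC [8, 14]
  [4] addr=0x71 blk=14 s=0: VC-HIT | VC [8, 12]
  [5] addr=0x41 blk=8 s=0: VC-HIT | VC [14, 12]
  [6] addr=0x56 blk=10 s=0: MISS | VC [14, 12, 8]
  [7] addr=0x40 blk=8 s=0: VC-HIT | VC [14, 12, 10]
  [8] addr=0x45 blk=8 s=0: L1-HIT | VC [14, 12, 10]
  [9] addr=0x63 blk=12 s=0: VC-HIT | VC [14, 8, 10]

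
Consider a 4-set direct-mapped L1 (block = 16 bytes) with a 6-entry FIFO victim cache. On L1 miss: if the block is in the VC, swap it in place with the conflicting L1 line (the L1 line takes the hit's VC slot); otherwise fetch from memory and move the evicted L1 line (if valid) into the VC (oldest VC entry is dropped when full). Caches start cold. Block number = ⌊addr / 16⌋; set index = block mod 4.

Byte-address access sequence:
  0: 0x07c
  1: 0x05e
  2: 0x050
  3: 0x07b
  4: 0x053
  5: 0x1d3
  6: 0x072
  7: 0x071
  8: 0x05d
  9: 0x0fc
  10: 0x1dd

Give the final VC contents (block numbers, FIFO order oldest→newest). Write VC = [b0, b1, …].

0: 0x7c (blk 7, set 3) → MISS  vc=[]
1: 0x5e (blk 5, set 1) → MISS  vc=[]
2: 0x50 (blk 5, set 1) → L1-HIT  vc=[]
3: 0x7b (blk 7, set 3) → L1-HIT  vc=[]
4: 0x53 (blk 5, set 1) → L1-HIT  vc=[]
5: 0x1d3 (blk 29, set 1) → MISS  vc=[5]
6: 0x72 (blk 7, set 3) → L1-HIT  vc=[5]
7: 0x71 (blk 7, set 3) → L1-HIT  vc=[5]
8: 0x5d (blk 5, set 1) → VC-HIT  vc=[29]
9: 0xfc (blk 15, set 3) → MISS  vc=[29, 7]
10: 0x1dd (blk 29, set 1) → VC-HIT  vc=[5, 7]

VC = [5, 7]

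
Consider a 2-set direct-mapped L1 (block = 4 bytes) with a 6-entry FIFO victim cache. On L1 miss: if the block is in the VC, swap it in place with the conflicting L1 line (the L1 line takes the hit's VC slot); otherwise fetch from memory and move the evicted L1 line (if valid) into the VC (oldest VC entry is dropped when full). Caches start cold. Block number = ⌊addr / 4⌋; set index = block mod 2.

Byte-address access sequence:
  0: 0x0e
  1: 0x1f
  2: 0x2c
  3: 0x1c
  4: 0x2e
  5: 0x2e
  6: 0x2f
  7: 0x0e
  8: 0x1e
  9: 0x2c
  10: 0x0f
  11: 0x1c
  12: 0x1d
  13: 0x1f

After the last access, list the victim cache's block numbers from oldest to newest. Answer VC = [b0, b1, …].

0: 0xe (blk 3, set 1) → MISS  vc=[]
1: 0x1f (blk 7, set 1) → MISS  vc=[3]
2: 0x2c (blk 11, set 1) → MISS  vc=[3, 7]
3: 0x1c (blk 7, set 1) → VC-HIT  vc=[3, 11]
4: 0x2e (blk 11, set 1) → VC-HIT  vc=[3, 7]
5: 0x2e (blk 11, set 1) → L1-HIT  vc=[3, 7]
6: 0x2f (blk 11, set 1) → L1-HIT  vc=[3, 7]
7: 0xe (blk 3, set 1) → VC-HIT  vc=[11, 7]
8: 0x1e (blk 7, set 1) → VC-HIT  vc=[11, 3]
9: 0x2c (blk 11, set 1) → VC-HIT  vc=[7, 3]
10: 0xf (blk 3, set 1) → VC-HIT  vc=[7, 11]
11: 0x1c (blk 7, set 1) → VC-HIT  vc=[3, 11]
12: 0x1d (blk 7, set 1) → L1-HIT  vc=[3, 11]
13: 0x1f (blk 7, set 1) → L1-HIT  vc=[3, 11]

VC = [3, 11]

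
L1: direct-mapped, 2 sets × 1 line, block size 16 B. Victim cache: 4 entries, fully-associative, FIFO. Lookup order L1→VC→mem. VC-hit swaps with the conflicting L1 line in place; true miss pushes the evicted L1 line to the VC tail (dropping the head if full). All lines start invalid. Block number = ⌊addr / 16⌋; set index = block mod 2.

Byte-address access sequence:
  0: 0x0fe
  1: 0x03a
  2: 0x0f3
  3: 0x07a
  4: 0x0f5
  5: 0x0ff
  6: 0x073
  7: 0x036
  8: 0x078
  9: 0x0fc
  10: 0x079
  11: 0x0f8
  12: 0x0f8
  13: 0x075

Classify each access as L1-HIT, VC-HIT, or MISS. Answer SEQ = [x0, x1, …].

SEQ = [MISS, MISS, VC-HIT, MISS, VC-HIT, L1-HIT, VC-HIT, VC-HIT, VC-HIT, VC-HIT, VC-HIT, VC-HIT, L1-HIT, VC-HIT]

#0 0xfe→b15/s1 MISS; vc=[]
#1 0x3a→b3/s1 MISS; vc=[15]
#2 0xf3→b15/s1 VC-HIT; vc=[3]
#3 0x7a→b7/s1 MISS; vc=[3,15]
#4 0xf5→b15/s1 VC-HIT; vc=[3,7]
#5 0xff→b15/s1 L1-HIT; vc=[3,7]
#6 0x73→b7/s1 VC-HIT; vc=[3,15]
#7 0x36→b3/s1 VC-HIT; vc=[7,15]
#8 0x78→b7/s1 VC-HIT; vc=[3,15]
#9 0xfc→b15/s1 VC-HIT; vc=[3,7]
#10 0x79→b7/s1 VC-HIT; vc=[3,15]
#11 0xf8→b15/s1 VC-HIT; vc=[3,7]
#12 0xf8→b15/s1 L1-HIT; vc=[3,7]
#13 0x75→b7/s1 VC-HIT; vc=[3,15]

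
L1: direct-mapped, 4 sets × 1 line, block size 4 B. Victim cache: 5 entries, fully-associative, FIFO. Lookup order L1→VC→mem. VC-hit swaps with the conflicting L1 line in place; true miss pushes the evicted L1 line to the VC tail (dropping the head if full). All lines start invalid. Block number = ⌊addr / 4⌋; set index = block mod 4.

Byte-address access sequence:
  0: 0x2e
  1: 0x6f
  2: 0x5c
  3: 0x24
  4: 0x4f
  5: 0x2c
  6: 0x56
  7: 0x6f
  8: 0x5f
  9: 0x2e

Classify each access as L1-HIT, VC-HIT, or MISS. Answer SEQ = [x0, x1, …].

#0 0x2e→b11/s3 MISS; vc=[]
#1 0x6f→b27/s3 MISS; vc=[11]
#2 0x5c→b23/s3 MISS; vc=[11,27]
#3 0x24→b9/s1 MISS; vc=[11,27]
#4 0x4f→b19/s3 MISS; vc=[11,27,23]
#5 0x2c→b11/s3 VC-HIT; vc=[19,27,23]
#6 0x56→b21/s1 MISS; vc=[19,27,23,9]
#7 0x6f→b27/s3 VC-HIT; vc=[19,11,23,9]
#8 0x5f→b23/s3 VC-HIT; vc=[19,11,27,9]
#9 0x2e→b11/s3 VC-HIT; vc=[19,23,27,9]

SEQ = [MISS, MISS, MISS, MISS, MISS, VC-HIT, MISS, VC-HIT, VC-HIT, VC-HIT]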